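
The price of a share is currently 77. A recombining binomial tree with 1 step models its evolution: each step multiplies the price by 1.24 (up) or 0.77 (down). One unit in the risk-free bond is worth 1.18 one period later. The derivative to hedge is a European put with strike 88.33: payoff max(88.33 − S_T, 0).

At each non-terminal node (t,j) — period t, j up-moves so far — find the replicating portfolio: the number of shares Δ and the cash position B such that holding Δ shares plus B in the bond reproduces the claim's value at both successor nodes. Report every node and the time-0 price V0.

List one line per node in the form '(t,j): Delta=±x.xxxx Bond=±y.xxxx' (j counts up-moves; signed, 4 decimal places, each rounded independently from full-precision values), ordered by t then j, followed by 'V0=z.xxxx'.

No-arbitrage ⇒ martingale measure with p* = (R−d)/(u−d) = 0.8723.
Terminal payoffs: V(1,0)=29.0400, V(1,1)=0.0000
  t=0,j=0: stock 77.0000 → up 95.4800 (V=0.0000), down 59.2900 (V=29.0400). Price 3.1417; hedge Δ=-0.8024, bond B=64.9290.
Root portfolio cost Δ·77+B reproduces V0=3.1417.

(0,0): Delta=-0.8024 Bond=64.9290
V0=3.1417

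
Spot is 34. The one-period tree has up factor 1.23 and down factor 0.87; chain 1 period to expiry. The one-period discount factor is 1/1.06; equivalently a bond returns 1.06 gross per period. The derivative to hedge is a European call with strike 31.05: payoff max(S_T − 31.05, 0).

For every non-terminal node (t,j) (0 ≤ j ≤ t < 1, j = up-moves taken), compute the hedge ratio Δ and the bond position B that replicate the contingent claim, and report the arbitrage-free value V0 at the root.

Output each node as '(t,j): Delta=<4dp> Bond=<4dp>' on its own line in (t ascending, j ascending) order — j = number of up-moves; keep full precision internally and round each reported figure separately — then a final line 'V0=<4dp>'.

(0,0): Delta=0.8799 Bond=-24.5542
V0=5.3624

No-arbitrage ⇒ martingale measure with p* = (R−d)/(u−d) = 0.5278.
Terminal values V(1,·): V(1,0)=0.0000, V(1,1)=10.7700
  t=0,j=0: stock 34.0000 → up 41.8200 (V=10.7700), down 29.5800 (V=0.0000). Price 5.3624; hedge Δ=0.8799, bond B=-24.5542.
Root portfolio cost Δ·34+B reproduces V0=5.3624.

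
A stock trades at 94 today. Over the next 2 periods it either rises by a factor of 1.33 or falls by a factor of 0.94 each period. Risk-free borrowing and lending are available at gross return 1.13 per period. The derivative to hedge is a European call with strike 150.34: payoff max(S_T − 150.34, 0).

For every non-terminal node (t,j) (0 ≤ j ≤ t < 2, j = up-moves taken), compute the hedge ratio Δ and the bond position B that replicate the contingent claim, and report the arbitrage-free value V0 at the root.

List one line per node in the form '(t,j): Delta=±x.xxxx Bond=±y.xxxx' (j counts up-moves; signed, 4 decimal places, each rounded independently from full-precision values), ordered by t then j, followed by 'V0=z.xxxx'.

(0,0): Delta=0.1874 Bond=-14.6552
(1,0): Delta=0.0000 Bond=0.0000
(1,1): Delta=0.3269 Bond=-33.9923
V0=2.9622

No-arbitrage ⇒ martingale measure with p* = (R−d)/(u−d) = 0.4872.
Payoff layer (t=2): V(2,0)=0.0000, V(2,1)=0.0000, V(2,2)=15.9366
  t=1,j=0: stock 88.3600 → up 117.5188 (V=0.0000), down 83.0584 (V=0.0000). Price 0.0000; hedge Δ=0.0000, bond B=0.0000.
  t=1,j=1: stock 125.0200 → up 166.2766 (V=15.9366), down 117.5188 (V=0.0000). Price 6.8708; hedge Δ=0.3269, bond B=-33.9923.
  t=0,j=0: stock 94.0000 → up 125.0200 (V=6.8708), down 88.3600 (V=0.0000). Price 2.9622; hedge Δ=0.1874, bond B=-14.6552.
Each (Δ,B) replicates both successor values, so the strategy is self-financing and V0 is arbitrage-free.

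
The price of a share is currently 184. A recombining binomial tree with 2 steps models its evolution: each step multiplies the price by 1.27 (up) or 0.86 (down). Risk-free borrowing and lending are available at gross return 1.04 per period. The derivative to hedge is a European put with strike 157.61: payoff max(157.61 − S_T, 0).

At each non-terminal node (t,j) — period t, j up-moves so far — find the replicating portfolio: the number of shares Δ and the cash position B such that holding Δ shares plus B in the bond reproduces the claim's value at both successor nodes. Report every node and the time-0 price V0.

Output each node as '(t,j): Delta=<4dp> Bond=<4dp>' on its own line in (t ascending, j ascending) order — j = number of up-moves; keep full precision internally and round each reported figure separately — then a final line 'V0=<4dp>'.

(0,0): Delta=-0.1539 Bond=34.5790
(1,0): Delta=-0.3318 Bond=64.1064
(1,1): Delta=0.0000 Bond=0.0000
V0=6.2623

No-arbitrage ⇒ martingale measure with p* = (R−d)/(u−d) = 0.4390.
Payoff layer (t=2): V(2,0)=21.5236, V(2,1)=0.0000, V(2,2)=0.0000
(1,0): S=158.2400. Δ = (V_up−V_dn)/(S_up−S_dn) = (0.0000−21.5236)/(200.9648−136.0864) = -0.3318. V = [p*·0.0000 + (1−p*)·21.5236]/1.04 = 11.6098. B = V − Δ·S = 64.1064.
(1,1): S=233.6800. Δ = (V_up−V_dn)/(S_up−S_dn) = (0.0000−0.0000)/(296.7736−200.9648) = 0.0000. V = [p*·0.0000 + (1−p*)·0.0000]/1.04 = 0.0000. B = V − Δ·S = 0.0000.
(0,0): S=184.0000. Δ = (V_up−V_dn)/(S_up−S_dn) = (0.0000−11.6098)/(233.6800−158.2400) = -0.1539. V = [p*·0.0000 + (1−p*)·11.6098]/1.04 = 6.2623. B = V − Δ·S = 34.5790.
Root portfolio cost Δ·184+B reproduces V0=6.2623.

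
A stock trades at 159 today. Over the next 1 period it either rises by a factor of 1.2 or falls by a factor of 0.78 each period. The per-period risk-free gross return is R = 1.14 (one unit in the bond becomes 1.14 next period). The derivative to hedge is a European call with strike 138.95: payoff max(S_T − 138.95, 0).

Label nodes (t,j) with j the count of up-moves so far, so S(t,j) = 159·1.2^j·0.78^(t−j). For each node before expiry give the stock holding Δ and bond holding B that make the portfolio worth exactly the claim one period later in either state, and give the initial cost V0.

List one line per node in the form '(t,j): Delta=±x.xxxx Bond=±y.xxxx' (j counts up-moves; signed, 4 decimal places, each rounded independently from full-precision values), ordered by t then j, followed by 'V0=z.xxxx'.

(0,0): Delta=0.7764 Bond=-84.4674
V0=38.9850

Risk-neutral probability p* = (R−d)/(u−d) = (1.14−0.78)/(1.2−0.78) = 0.8571.
Terminal values V(1,·): V(1,0)=0.0000, V(1,1)=51.8500
Node (0,0) S=159.0000: V=(p*·51.8500+(1−p*)·0.0000)/1.14=38.9850; Δ=(51.8500−0.0000)/(190.8000−124.0200)=0.7764; B=V−Δ·S=-84.4674
Each (Δ,B) replicates both successor values, so the strategy is self-financing and V0 is arbitrage-free.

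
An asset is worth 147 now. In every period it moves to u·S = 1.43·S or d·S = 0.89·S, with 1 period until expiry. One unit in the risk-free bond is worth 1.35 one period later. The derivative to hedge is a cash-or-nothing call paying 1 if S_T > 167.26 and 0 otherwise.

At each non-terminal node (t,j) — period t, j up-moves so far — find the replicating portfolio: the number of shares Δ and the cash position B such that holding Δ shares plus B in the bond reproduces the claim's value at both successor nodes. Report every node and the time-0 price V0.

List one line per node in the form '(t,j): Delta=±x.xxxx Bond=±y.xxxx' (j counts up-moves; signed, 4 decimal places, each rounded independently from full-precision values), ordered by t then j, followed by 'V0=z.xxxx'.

(0,0): Delta=0.0126 Bond=-1.2209
V0=0.6310

No-arbitrage ⇒ martingale measure with p* = (R−d)/(u−d) = 0.8519.
At expiry t=1: V(1,0)=0.0000, V(1,1)=1.0000
Node (0,0) S=147.0000: V=(p*·1.0000+(1−p*)·0.0000)/1.35=0.6310; Δ=(1.0000−0.0000)/(210.2100−130.8300)=0.0126; B=V−Δ·S=-1.2209
Check: Δ(0,0)·S0 + B(0,0) = 0.6310 = V0.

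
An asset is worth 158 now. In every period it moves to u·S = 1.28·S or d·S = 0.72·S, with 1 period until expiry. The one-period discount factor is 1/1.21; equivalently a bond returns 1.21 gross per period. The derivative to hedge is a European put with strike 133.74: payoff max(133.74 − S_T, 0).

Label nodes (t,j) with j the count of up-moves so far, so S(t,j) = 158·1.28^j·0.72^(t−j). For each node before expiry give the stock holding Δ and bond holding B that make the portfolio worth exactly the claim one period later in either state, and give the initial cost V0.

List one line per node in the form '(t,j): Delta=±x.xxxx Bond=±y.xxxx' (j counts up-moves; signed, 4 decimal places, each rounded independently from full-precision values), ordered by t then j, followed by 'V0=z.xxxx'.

(0,0): Delta=-0.2258 Bond=37.7426
V0=2.0640

The replicating-portfolio and risk-neutral prices coincide; use p* = (1.21−0.72)/(1.28−0.72) = 0.8750 for the latter.
Terminal values V(1,·): V(1,0)=19.9800, V(1,1)=0.0000
(0,0): S=158.0000. Δ = (V_up−V_dn)/(S_up−S_dn) = (0.0000−19.9800)/(202.2400−113.7600) = -0.2258. V = [p*·0.0000 + (1−p*)·19.9800]/1.21 = 2.0640. B = V − Δ·S = 37.7426.
Check: Δ(0,0)·S0 + B(0,0) = 2.0640 = V0.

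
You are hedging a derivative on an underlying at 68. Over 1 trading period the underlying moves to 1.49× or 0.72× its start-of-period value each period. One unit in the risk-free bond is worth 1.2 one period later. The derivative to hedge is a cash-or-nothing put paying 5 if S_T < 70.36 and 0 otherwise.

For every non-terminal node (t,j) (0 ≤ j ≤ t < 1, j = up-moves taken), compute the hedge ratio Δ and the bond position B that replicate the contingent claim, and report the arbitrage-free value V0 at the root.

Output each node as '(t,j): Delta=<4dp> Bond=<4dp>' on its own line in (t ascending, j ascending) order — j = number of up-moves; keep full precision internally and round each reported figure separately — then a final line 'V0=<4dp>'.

The replicating-portfolio and risk-neutral prices coincide; use p* = (1.2−0.72)/(1.49−0.72) = 0.6234 for the latter.
Terminal payoffs: V(1,0)=5.0000, V(1,1)=0.0000
  t=0,j=0: stock 68.0000 → up 101.3200 (V=0.0000), down 48.9600 (V=5.0000). Price 1.5693; hedge Δ=-0.0955, bond B=8.0628.
Self-financing check: at every node Δ·S+B equals the discounted successor values.

(0,0): Delta=-0.0955 Bond=8.0628
V0=1.5693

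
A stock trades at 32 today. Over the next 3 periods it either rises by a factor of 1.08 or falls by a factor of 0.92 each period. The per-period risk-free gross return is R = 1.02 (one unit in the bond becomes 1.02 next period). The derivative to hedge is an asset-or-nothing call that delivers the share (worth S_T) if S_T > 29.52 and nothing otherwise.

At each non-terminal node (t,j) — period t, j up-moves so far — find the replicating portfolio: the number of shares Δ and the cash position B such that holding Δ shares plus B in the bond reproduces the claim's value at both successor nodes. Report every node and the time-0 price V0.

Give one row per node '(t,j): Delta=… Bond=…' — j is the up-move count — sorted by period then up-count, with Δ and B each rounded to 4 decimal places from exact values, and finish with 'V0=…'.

(0,0): Delta=3.4597 Bond=-87.2156
(1,0): Delta=4.4669 Bond=-118.6131
(1,1): Delta=2.9449 Bond=-71.1679
(2,0): Delta=0.0000 Bond=0.0000
(2,1): Delta=6.7500 Bond=-193.5767
(2,2): Delta=1.0000 Bond=0.0000
V0=23.4938

Risk-neutral probability p* = (R−d)/(u−d) = (1.02−0.92)/(1.08−0.92) = 0.6250.
Payoff layer (t=3): V(3,0)=0.0000, V(3,1)=0.0000, V(3,2)=34.3388, V(3,3)=40.3108
  t=2,j=0: stock 27.0848 → up 29.2516 (V=0.0000), down 24.9180 (V=0.0000). Price 0.0000; hedge Δ=0.0000, bond B=0.0000.
  t=2,j=1: stock 31.7952 → up 34.3388 (V=34.3388), down 29.2516 (V=0.0000). Price 21.0409; hedge Δ=6.7500, bond B=-193.5767.
  t=2,j=2: stock 37.3248 → up 40.3108 (V=40.3108), down 34.3388 (V=34.3388). Price 37.3248; hedge Δ=1.0000, bond B=0.0000.
  t=1,j=0: stock 29.4400 → up 31.7952 (V=21.0409), down 27.0848 (V=0.0000). Price 12.8927; hedge Δ=4.4669, bond B=-118.6131.
  t=1,j=1: stock 34.5600 → up 37.3248 (V=37.3248), down 31.7952 (V=21.0409). Price 30.6062; hedge Δ=2.9449, bond B=-71.1679.
  t=0,j=0: stock 32.0000 → up 34.5600 (V=30.6062), down 29.4400 (V=12.8927). Price 23.4938; hedge Δ=3.4597, bond B=-87.2156.
Check: Δ(0,0)·S0 + B(0,0) = 23.4938 = V0.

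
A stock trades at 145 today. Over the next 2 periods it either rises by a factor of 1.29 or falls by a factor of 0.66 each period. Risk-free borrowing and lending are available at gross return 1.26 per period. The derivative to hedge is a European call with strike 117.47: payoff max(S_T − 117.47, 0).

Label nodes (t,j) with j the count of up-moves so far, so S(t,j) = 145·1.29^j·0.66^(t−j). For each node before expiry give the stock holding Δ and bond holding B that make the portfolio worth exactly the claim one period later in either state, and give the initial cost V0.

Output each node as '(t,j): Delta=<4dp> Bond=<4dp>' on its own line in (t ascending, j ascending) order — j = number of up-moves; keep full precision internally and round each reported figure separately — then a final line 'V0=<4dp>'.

(0,0): Delta=0.9775 Bond=-70.6568
(1,0): Delta=0.0992 Bond=-4.9745
(1,1): Delta=1.0000 Bond=-93.2302
V0=71.0854

No-arbitrage ⇒ martingale measure with p* = (R−d)/(u−d) = 0.9524.
At expiry t=2: V(2,0)=0.0000, V(2,1)=5.9830, V(2,2)=123.8245
Node (1,0) S=95.7000: V=(p*·5.9830+(1−p*)·0.0000)/1.26=4.5223; Δ=(5.9830−0.0000)/(123.4530−63.1620)=0.0992; B=V−Δ·S=-4.9745
Node (1,1) S=187.0500: V=(p*·123.8245+(1−p*)·5.9830)/1.26=93.8198; Δ=(123.8245−5.9830)/(241.2945−123.4530)=1.0000; B=V−Δ·S=-93.2302
Node (0,0) S=145.0000: V=(p*·93.8198+(1−p*)·4.5223)/1.26=71.0854; Δ=(93.8198−4.5223)/(187.0500−95.7000)=0.9775; B=V−Δ·S=-70.6568
The time-0 hedge costs 71.0854, which is the no-arbitrage price.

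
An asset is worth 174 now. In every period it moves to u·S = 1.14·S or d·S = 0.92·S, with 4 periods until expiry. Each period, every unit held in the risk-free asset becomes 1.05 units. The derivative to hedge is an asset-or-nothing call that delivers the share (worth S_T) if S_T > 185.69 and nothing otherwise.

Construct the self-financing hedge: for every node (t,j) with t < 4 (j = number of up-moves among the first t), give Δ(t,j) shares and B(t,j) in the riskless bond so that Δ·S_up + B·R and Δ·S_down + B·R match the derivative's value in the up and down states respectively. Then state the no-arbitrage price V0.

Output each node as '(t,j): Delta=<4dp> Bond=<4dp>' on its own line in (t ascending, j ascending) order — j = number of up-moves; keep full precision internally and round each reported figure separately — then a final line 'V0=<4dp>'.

No-arbitrage ⇒ martingale measure with p* = (R−d)/(u−d) = 0.5909.
Payoff layer (t=4): V(4,0)=0.0000, V(4,1)=0.0000, V(4,2)=191.3968, V(4,3)=237.1656, V(4,4)=293.8791
Node (3,0) S=135.4917: V=(p*·0.0000+(1−p*)·0.0000)/1.05=0.0000; Δ=(0.0000−0.0000)/(154.4606−124.6524)=0.0000; B=V−Δ·S=0.0000
Node (3,1) S=167.8919: V=(p*·191.3968+(1−p*)·0.0000)/1.05=107.7125; Δ=(191.3968−0.0000)/(191.3968−154.4606)=5.1818; B=V−Δ·S=-762.2729
Node (3,2) S=208.0400: V=(p*·237.1656+(1−p*)·191.3968)/1.05=208.0400; Δ=(237.1656−191.3968)/(237.1656−191.3968)=1.0000; B=V−Δ·S=0.0000
Node (3,3) S=257.7887: V=(p*·293.8791+(1−p*)·237.1656)/1.05=257.7887; Δ=(293.8791−237.1656)/(293.8791−237.1656)=1.0000; B=V−Δ·S=0.0000
Node (2,0) S=147.2736: V=(p*·107.7125+(1−p*)·0.0000)/1.05=60.6174; Δ=(107.7125−0.0000)/(167.8919−135.4917)=3.3244; B=V−Δ·S=-428.9847
Node (2,1) S=182.4912: V=(p*·208.0400+(1−p*)·107.7125)/1.05=159.0447; Δ=(208.0400−107.7125)/(208.0400−167.8919)=2.4989; B=V−Δ·S=-296.9894
Node (2,2) S=226.1304: V=(p*·257.7887+(1−p*)·208.0400)/1.05=226.1304; Δ=(257.7887−208.0400)/(257.7887−208.0400)=1.0000; B=V−Δ·S=0.0000
Node (1,0) S=160.0800: V=(p*·159.0447+(1−p*)·60.6174)/1.05=113.1228; Δ=(159.0447−60.6174)/(182.4912−147.2736)=2.7948; B=V−Δ·S=-334.2738
Node (1,1) S=198.3600: V=(p*·226.1304+(1−p*)·159.0447)/1.05=189.2250; Δ=(226.1304−159.0447)/(226.1304−182.4912)=1.5373; B=V−Δ·S=-115.7102
Node (0,0) S=174.0000: V=(p*·189.2250+(1−p*)·113.1228)/1.05=150.5641; Δ=(189.2250−113.1228)/(198.3600−160.0800)=1.9880; B=V−Δ·S=-195.3548
Root portfolio cost Δ·174+B reproduces V0=150.5641.

(0,0): Delta=1.9880 Bond=-195.3548
(1,0): Delta=2.7948 Bond=-334.2738
(1,1): Delta=1.5373 Bond=-115.7102
(2,0): Delta=3.3244 Bond=-428.9847
(2,1): Delta=2.4989 Bond=-296.9894
(2,2): Delta=1.0000 Bond=0.0000
(3,0): Delta=0.0000 Bond=0.0000
(3,1): Delta=5.1818 Bond=-762.2729
(3,2): Delta=1.0000 Bond=0.0000
(3,3): Delta=1.0000 Bond=0.0000
V0=150.5641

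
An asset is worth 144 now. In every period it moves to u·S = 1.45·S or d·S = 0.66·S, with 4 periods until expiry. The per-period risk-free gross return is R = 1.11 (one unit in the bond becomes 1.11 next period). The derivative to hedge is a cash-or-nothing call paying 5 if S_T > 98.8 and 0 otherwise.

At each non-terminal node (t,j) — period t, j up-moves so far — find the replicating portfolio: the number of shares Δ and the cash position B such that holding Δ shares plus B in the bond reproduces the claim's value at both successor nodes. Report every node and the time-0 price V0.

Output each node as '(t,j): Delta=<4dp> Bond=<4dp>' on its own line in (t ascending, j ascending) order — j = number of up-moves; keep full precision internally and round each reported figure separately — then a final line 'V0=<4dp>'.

(0,0): Delta=0.0102 Bond=1.1176
(1,0): Delta=0.0265 Bond=-0.3113
(1,1): Delta=0.0046 Bond=2.4130
(2,0): Delta=0.0518 Bond=-1.9312
(2,1): Delta=0.0178 Bond=0.8525
(2,2): Delta=0.0000 Bond=4.0581
(3,0): Delta=0.0000 Bond=0.0000
(3,1): Delta=0.0696 Bond=-3.7633
(3,2): Delta=0.0000 Bond=4.5045
(3,3): Delta=0.0000 Bond=4.5045
V0=2.5824

The replicating-portfolio and risk-neutral prices coincide; use p* = (1.11−0.66)/(1.45−0.66) = 0.5696 for the latter.
Terminal values V(4,·): V(4,0)=0.0000, V(4,1)=0.0000, V(4,2)=5.0000, V(4,3)=5.0000, V(4,4)=5.0000
  t=3,j=0: stock 41.3994 → up 60.0292 (V=0.0000), down 27.3236 (V=0.0000). Price 0.0000; hedge Δ=0.0000, bond B=0.0000.
  t=3,j=1: stock 90.9533 → up 131.8823 (V=5.0000), down 60.0292 (V=0.0000). Price 2.5659; hedge Δ=0.0696, bond B=-3.7633.
  t=3,j=2: stock 199.8216 → up 289.7413 (V=5.0000), down 131.8823 (V=5.0000). Price 4.5045; hedge Δ=0.0000, bond B=4.5045.
  t=3,j=3: stock 439.0020 → up 636.5529 (V=5.0000), down 289.7413 (V=5.0000). Price 4.5045; hedge Δ=0.0000, bond B=4.5045.
  t=2,j=0: stock 62.7264 → up 90.9533 (V=2.5659), down 41.3994 (V=0.0000). Price 1.3167; hedge Δ=0.0518, bond B=-1.9312.
  t=2,j=1: stock 137.8080 → up 199.8216 (V=4.5045), down 90.9533 (V=2.5659). Price 3.3064; hedge Δ=0.0178, bond B=0.8525.
  t=2,j=2: stock 302.7600 → up 439.0020 (V=4.5045), down 199.8216 (V=4.5045). Price 4.0581; hedge Δ=0.0000, bond B=4.0581.
  t=1,j=0: stock 95.0400 → up 137.8080 (V=3.3064), down 62.7264 (V=1.3167). Price 2.2073; hedge Δ=0.0265, bond B=-0.3113.
  t=1,j=1: stock 208.8000 → up 302.7600 (V=4.0581), down 137.8080 (V=3.3064). Price 3.3645; hedge Δ=0.0046, bond B=2.4130.
  t=0,j=0: stock 144.0000 → up 208.8000 (V=3.3645), down 95.0400 (V=2.2073). Price 2.5824; hedge Δ=0.0102, bond B=1.1176.
Self-financing check: at every node Δ·S+B equals the discounted successor values.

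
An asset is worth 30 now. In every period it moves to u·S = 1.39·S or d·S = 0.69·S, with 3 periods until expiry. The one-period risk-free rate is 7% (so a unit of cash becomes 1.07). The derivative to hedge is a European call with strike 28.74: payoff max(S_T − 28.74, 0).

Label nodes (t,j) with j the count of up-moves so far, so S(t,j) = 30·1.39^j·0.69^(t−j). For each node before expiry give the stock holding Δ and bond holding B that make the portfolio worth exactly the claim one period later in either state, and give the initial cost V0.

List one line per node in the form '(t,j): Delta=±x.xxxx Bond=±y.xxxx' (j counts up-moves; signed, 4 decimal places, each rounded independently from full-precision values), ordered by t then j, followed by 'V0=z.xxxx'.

(0,0): Delta=0.7296 Bond=-11.4082
(1,0): Delta=0.3941 Bond=-5.2601
(1,1): Delta=0.8699 Bond=-18.0567
(2,0): Delta=0.0000 Bond=0.0000
(2,1): Delta=0.5588 Bond=-10.3679
(2,2): Delta=1.0000 Bond=-26.8598
V0=10.4812

Risk-neutral probability p* = (R−d)/(u−d) = (1.07−0.69)/(1.39−0.69) = 0.5429.
At expiry t=3: V(3,0)=0.0000, V(3,1)=0.0000, V(3,2)=11.2545, V(3,3)=51.8286
(2,0): S=14.2830. Δ = (V_up−V_dn)/(S_up−S_dn) = (0.0000−0.0000)/(19.8534−9.8553) = 0.0000. V = [p*·0.0000 + (1−p*)·0.0000]/1.07 = 0.0000. B = V − Δ·S = 0.0000.
(2,1): S=28.7730. Δ = (V_up−V_dn)/(S_up−S_dn) = (11.2545−0.0000)/(39.9945−19.8534) = 0.5588. V = [p*·11.2545 + (1−p*)·0.0000]/1.07 = 5.7099. B = V − Δ·S = -10.3679.
(2,2): S=57.9630. Δ = (V_up−V_dn)/(S_up−S_dn) = (51.8286−11.2545)/(80.5686−39.9945) = 1.0000. V = [p*·51.8286 + (1−p*)·11.2545]/1.07 = 31.1032. B = V − Δ·S = -26.8598.
(1,0): S=20.7000. Δ = (V_up−V_dn)/(S_up−S_dn) = (5.7099−0.0000)/(28.7730−14.2830) = 0.3941. V = [p*·5.7099 + (1−p*)·0.0000]/1.07 = 2.8969. B = V − Δ·S = -5.2601.
(1,1): S=41.7000. Δ = (V_up−V_dn)/(S_up−S_dn) = (31.1032−5.7099)/(57.9630−28.7730) = 0.8699. V = [p*·31.1032 + (1−p*)·5.7099]/1.07 = 18.2195. B = V − Δ·S = -18.0567.
(0,0): S=30.0000. Δ = (V_up−V_dn)/(S_up−S_dn) = (18.2195−2.8969)/(41.7000−20.7000) = 0.7296. V = [p*·18.2195 + (1−p*)·2.8969]/1.07 = 10.4812. B = V − Δ·S = -11.4082.
The time-0 hedge costs 10.4812, which is the no-arbitrage price.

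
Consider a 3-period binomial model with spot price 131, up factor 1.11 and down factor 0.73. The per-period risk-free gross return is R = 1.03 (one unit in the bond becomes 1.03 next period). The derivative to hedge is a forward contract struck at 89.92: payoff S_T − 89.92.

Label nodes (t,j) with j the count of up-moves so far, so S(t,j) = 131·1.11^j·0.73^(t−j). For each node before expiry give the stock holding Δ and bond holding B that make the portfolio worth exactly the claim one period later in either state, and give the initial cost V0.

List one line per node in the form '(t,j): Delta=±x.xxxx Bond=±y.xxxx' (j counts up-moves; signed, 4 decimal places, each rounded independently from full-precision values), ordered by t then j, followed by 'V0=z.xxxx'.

(0,0): Delta=1.0000 Bond=-82.2895
(1,0): Delta=1.0000 Bond=-84.7582
(1,1): Delta=1.0000 Bond=-84.7582
(2,0): Delta=1.0000 Bond=-87.3010
(2,1): Delta=1.0000 Bond=-87.3010
(2,2): Delta=1.0000 Bond=-87.3010
V0=48.7105

No-arbitrage ⇒ martingale measure with p* = (R−d)/(u−d) = 0.7895.
At expiry t=3: V(3,0)=-38.9588, V(3,1)=-12.4310, V(3,2)=27.9057, V(3,3)=89.2397
Node (2,0) S=69.8099: V=(p*·-12.4310+(1−p*)·-38.9588)/1.03=-17.4911; Δ=(-12.4310−-38.9588)/(77.4890−50.9612)=1.0000; B=V−Δ·S=-87.3010
Node (2,1) S=106.1493: V=(p*·27.9057+(1−p*)·-12.4310)/1.03=18.8483; Δ=(27.9057−-12.4310)/(117.8257−77.4890)=1.0000; B=V−Δ·S=-87.3010
Node (2,2) S=161.4051: V=(p*·89.2397+(1−p*)·27.9057)/1.03=74.1041; Δ=(89.2397−27.9057)/(179.1597−117.8257)=1.0000; B=V−Δ·S=-87.3010
Node (1,0) S=95.6300: V=(p*·18.8483+(1−p*)·-17.4911)/1.03=10.8718; Δ=(18.8483−-17.4911)/(106.1493−69.8099)=1.0000; B=V−Δ·S=-84.7582
Node (1,1) S=145.4100: V=(p*·74.1041+(1−p*)·18.8483)/1.03=60.6518; Δ=(74.1041−18.8483)/(161.4051−106.1493)=1.0000; B=V−Δ·S=-84.7582
Node (0,0) S=131.0000: V=(p*·60.6518+(1−p*)·10.8718)/1.03=48.7105; Δ=(60.6518−10.8718)/(145.4100−95.6300)=1.0000; B=V−Δ·S=-82.2895
Each (Δ,B) replicates both successor values, so the strategy is self-financing and V0 is arbitrage-free.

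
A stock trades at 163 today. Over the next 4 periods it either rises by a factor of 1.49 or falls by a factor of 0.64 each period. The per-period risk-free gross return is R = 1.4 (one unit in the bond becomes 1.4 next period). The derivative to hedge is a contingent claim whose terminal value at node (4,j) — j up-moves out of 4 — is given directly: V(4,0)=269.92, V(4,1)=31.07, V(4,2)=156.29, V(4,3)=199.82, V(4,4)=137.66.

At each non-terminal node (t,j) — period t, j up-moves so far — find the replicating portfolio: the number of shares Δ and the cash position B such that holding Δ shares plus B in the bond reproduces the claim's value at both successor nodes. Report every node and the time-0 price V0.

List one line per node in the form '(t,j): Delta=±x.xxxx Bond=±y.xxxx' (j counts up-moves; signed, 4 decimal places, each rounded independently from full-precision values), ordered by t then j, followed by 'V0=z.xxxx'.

Under the risk-neutral measure, an up-move has probability p* = (R−d)/(u−d) = 0.8941 and values discount at R = 1.4.
At expiry t=4: V(4,0)=269.9200, V(4,1)=31.0700, V(4,2)=156.2900, V(4,3)=199.8200, V(4,4)=137.6600
Node (3,0) S=42.7295: V=(p*·31.0700+(1−p*)·269.9200)/1.4=40.2571; Δ=(31.0700−269.9200)/(63.6669−27.3469)=-6.5763; B=V−Δ·S=321.2571
Node (3,1) S=99.4796: V=(p*·156.2900+(1−p*)·31.0700)/1.4=102.1653; Δ=(156.2900−31.0700)/(148.2245−63.6669)=1.4809; B=V−Δ·S=-45.1524
Node (3,2) S=231.6008: V=(p*·199.8200+(1−p*)·156.2900)/1.4=139.4364; Δ=(199.8200−156.2900)/(345.0852−148.2245)=0.2211; B=V−Δ·S=88.2246
Node (3,3) S=539.1957: V=(p*·137.6600+(1−p*)·199.8200)/1.4=103.0297; Δ=(137.6600−199.8200)/(803.4016−345.0852)=-0.1356; B=V−Δ·S=176.1592
Node (2,0) S=66.7648: V=(p*·102.1653+(1−p*)·40.2571)/1.4=68.2931; Δ=(102.1653−40.2571)/(99.4796−42.7295)=1.0909; B=V−Δ·S=-4.5400
Node (2,1) S=155.4368: V=(p*·139.4364+(1−p*)·102.1653)/1.4=96.7786; Δ=(139.4364−102.1653)/(231.6008−99.4796)=0.2821; B=V−Δ·S=52.9303
Node (2,2) S=361.8763: V=(p*·103.0297+(1−p*)·139.4364)/1.4=76.3461; Δ=(103.0297−139.4364)/(539.1957−231.6008)=-0.1184; B=V−Δ·S=119.1775
Node (1,0) S=104.3200: V=(p*·96.7786+(1−p*)·68.2931)/1.4=66.9732; Δ=(96.7786−68.2931)/(155.4368−66.7648)=0.3212; B=V−Δ·S=33.4608
Node (1,1) S=242.8700: V=(p*·76.3461+(1−p*)·96.7786)/1.4=56.0783; Δ=(76.3461−96.7786)/(361.8763−155.4368)=-0.0990; B=V−Δ·S=80.1165
Node (0,0) S=163.0000: V=(p*·56.0783+(1−p*)·66.9732)/1.4=40.8799; Δ=(56.0783−66.9732)/(242.8700−104.3200)=-0.0786; B=V−Δ·S=53.6975
Check: Δ(0,0)·S0 + B(0,0) = 40.8799 = V0.

(0,0): Delta=-0.0786 Bond=53.6975
(1,0): Delta=0.3212 Bond=33.4608
(1,1): Delta=-0.0990 Bond=80.1165
(2,0): Delta=1.0909 Bond=-4.5400
(2,1): Delta=0.2821 Bond=52.9303
(2,2): Delta=-0.1184 Bond=119.1775
(3,0): Delta=-6.5763 Bond=321.2571
(3,1): Delta=1.4809 Bond=-45.1524
(3,2): Delta=0.2211 Bond=88.2246
(3,3): Delta=-0.1356 Bond=176.1592
V0=40.8799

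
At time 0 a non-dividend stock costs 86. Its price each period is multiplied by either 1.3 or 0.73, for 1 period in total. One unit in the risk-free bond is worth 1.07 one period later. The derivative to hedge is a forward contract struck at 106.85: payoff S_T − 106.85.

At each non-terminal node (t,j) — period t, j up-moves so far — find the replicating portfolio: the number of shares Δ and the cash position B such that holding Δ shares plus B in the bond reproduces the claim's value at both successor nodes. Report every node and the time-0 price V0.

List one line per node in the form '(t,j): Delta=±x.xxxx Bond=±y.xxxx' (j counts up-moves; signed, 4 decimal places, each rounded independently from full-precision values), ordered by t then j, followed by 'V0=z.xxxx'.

No-arbitrage ⇒ martingale measure with p* = (R−d)/(u−d) = 0.5965.
Payoff layer (t=1): V(1,0)=-44.0700, V(1,1)=4.9500
  t=0,j=0: stock 86.0000 → up 111.8000 (V=4.9500), down 62.7800 (V=-44.0700). Price -13.8598; hedge Δ=1.0000, bond B=-99.8598.
Root portfolio cost Δ·86+B reproduces V0=-13.8598.

(0,0): Delta=1.0000 Bond=-99.8598
V0=-13.8598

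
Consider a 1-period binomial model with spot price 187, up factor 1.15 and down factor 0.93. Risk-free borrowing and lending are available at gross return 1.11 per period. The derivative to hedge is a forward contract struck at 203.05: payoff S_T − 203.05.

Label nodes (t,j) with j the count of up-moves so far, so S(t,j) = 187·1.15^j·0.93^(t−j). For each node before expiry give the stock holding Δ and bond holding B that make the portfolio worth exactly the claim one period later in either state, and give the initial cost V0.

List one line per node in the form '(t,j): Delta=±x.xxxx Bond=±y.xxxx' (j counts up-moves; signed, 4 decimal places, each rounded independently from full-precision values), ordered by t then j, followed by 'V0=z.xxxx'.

(0,0): Delta=1.0000 Bond=-182.9279
V0=4.0721

Risk-neutral probability p* = (R−d)/(u−d) = (1.11−0.93)/(1.15−0.93) = 0.8182.
Terminal payoffs: V(1,0)=-29.1400, V(1,1)=12.0000
Node (0,0) S=187.0000: V=(p*·12.0000+(1−p*)·-29.1400)/1.11=4.0721; Δ=(12.0000−-29.1400)/(215.0500−173.9100)=1.0000; B=V−Δ·S=-182.9279
Check: Δ(0,0)·S0 + B(0,0) = 4.0721 = V0.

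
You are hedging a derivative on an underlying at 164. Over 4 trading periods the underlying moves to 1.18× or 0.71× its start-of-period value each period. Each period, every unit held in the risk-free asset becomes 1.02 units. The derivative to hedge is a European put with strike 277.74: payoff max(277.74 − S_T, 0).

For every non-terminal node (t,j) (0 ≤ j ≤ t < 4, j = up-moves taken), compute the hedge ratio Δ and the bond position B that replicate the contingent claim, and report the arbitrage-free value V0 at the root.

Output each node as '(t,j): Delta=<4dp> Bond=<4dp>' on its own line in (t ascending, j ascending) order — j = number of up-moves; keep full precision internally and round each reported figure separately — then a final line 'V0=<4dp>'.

Risk-neutral probability p* = (R−d)/(u−d) = (1.02−0.71)/(1.18−0.71) = 0.6596.
At expiry t=4: V(4,0)=236.0648, V(4,1)=208.4771, V(4,2)=162.6270, V(4,3)=86.4254, V(4,4)=0.0000
  t=3,j=0: stock 58.6974 → up 69.2629 (V=208.4771), down 41.6752 (V=236.0648). Price 213.5967; hedge Δ=-1.0000, bond B=272.2941.
  t=3,j=1: stock 97.5534 → up 115.1130 (V=162.6270), down 69.2629 (V=208.4771). Price 174.7407; hedge Δ=-1.0000, bond B=272.2941.
  t=3,j=2: stock 162.1311 → up 191.3146 (V=86.4254), down 115.1130 (V=162.6270). Price 110.1631; hedge Δ=-1.0000, bond B=272.2941.
  t=3,j=3: stock 269.4572 → up 317.9596 (V=0.0000), down 191.3146 (V=86.4254). Price 28.8445; hedge Δ=-0.6824, bond B=212.7282.
  t=2,j=0: stock 82.6724 → up 97.5534 (V=174.7407), down 58.6974 (V=213.5967). Price 184.2826; hedge Δ=-1.0000, bond B=266.9550.
  t=2,j=1: stock 137.3992 → up 162.1311 (V=110.1631), down 97.5534 (V=174.7407). Price 129.5558; hedge Δ=-1.0000, bond B=266.9550.
  t=2,j=2: stock 228.3536 → up 269.4572 (V=28.8445), down 162.1311 (V=110.1631). Price 55.4190; hedge Δ=-0.7577, bond B=228.4372.
  t=1,j=0: stock 116.4400 → up 137.3992 (V=129.5558), down 82.6724 (V=184.2826). Price 145.2806; hedge Δ=-1.0000, bond B=261.7206.
  t=1,j=1: stock 193.5200 → up 228.3536 (V=55.4190), down 137.3992 (V=129.5558). Price 79.0756; hedge Δ=-0.8151, bond B=236.8134.
  t=0,j=0: stock 164.0000 → up 193.5200 (V=79.0756), down 116.4400 (V=145.2806). Price 99.6210; hedge Δ=-0.8589, bond B=240.4828.
Self-financing check: at every node Δ·S+B equals the discounted successor values.

(0,0): Delta=-0.8589 Bond=240.4828
(1,0): Delta=-1.0000 Bond=261.7206
(1,1): Delta=-0.8151 Bond=236.8134
(2,0): Delta=-1.0000 Bond=266.9550
(2,1): Delta=-1.0000 Bond=266.9550
(2,2): Delta=-0.7577 Bond=228.4372
(3,0): Delta=-1.0000 Bond=272.2941
(3,1): Delta=-1.0000 Bond=272.2941
(3,2): Delta=-1.0000 Bond=272.2941
(3,3): Delta=-0.6824 Bond=212.7282
V0=99.6210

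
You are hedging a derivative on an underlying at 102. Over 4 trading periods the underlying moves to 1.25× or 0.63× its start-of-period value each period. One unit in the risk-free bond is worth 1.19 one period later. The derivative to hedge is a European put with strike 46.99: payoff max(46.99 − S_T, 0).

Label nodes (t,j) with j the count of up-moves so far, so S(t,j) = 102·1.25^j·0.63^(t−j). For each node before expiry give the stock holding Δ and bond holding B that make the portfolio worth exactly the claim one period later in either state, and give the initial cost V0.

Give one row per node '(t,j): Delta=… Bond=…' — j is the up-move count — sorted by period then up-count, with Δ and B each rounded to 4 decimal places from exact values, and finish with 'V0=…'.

Under the risk-neutral measure, an up-move has probability p* = (R−d)/(u−d) = 0.9032 and values discount at R = 1.19.
At expiry t=4: V(4,0)=30.9220, V(4,1)=15.1090, V(4,2)=0.0000, V(4,3)=0.0000, V(4,4)=0.0000
Node (3,0) S=25.5048: V=(p*·15.1090+(1−p*)·30.9220)/1.19=13.9826; Δ=(15.1090−30.9220)/(31.8810−16.0680)=-1.0000; B=V−Δ·S=39.4874
Node (3,1) S=50.6048: V=(p*·0.0000+(1−p*)·15.1090)/1.19=1.2287; Δ=(0.0000−15.1090)/(63.2559−31.8810)=-0.4816; B=V−Δ·S=25.5981
Node (3,2) S=100.4062: V=(p*·0.0000+(1−p*)·0.0000)/1.19=0.0000; Δ=(0.0000−0.0000)/(125.5078−63.2559)=0.0000; B=V−Δ·S=0.0000
Node (3,3) S=199.2188: V=(p*·0.0000+(1−p*)·0.0000)/1.19=0.0000; Δ=(0.0000−0.0000)/(249.0234−125.5078)=0.0000; B=V−Δ·S=0.0000
Node (2,0) S=40.4838: V=(p*·1.2287+(1−p*)·13.9826)/1.19=2.0697; Δ=(1.2287−13.9826)/(50.6048−25.5048)=-0.5081; B=V−Δ·S=22.6405
Node (2,1) S=80.3250: V=(p*·0.0000+(1−p*)·1.2287)/1.19=0.0999; Δ=(0.0000−1.2287)/(100.4062−50.6048)=-0.0247; B=V−Δ·S=2.0817
Node (2,2) S=159.3750: V=(p*·0.0000+(1−p*)·0.0000)/1.19=0.0000; Δ=(0.0000−0.0000)/(199.2188−100.4062)=0.0000; B=V−Δ·S=0.0000
Node (1,0) S=64.2600: V=(p*·0.0999+(1−p*)·2.0697)/1.19=0.2442; Δ=(0.0999−2.0697)/(80.3250−40.4838)=-0.0494; B=V−Δ·S=3.4212
Node (1,1) S=127.5000: V=(p*·0.0000+(1−p*)·0.0999)/1.19=0.0081; Δ=(0.0000−0.0999)/(159.3750−80.3250)=-0.0013; B=V−Δ·S=0.1693
Node (0,0) S=102.0000: V=(p*·0.0081+(1−p*)·0.2442)/1.19=0.0260; Δ=(0.0081−0.2442)/(127.5000−64.2600)=-0.0037; B=V−Δ·S=0.4067
Self-financing check: at every node Δ·S+B equals the discounted successor values.

(0,0): Delta=-0.0037 Bond=0.4067
(1,0): Delta=-0.0494 Bond=3.4212
(1,1): Delta=-0.0013 Bond=0.1693
(2,0): Delta=-0.5081 Bond=22.6405
(2,1): Delta=-0.0247 Bond=2.0817
(2,2): Delta=0.0000 Bond=0.0000
(3,0): Delta=-1.0000 Bond=39.4874
(3,1): Delta=-0.4816 Bond=25.5981
(3,2): Delta=0.0000 Bond=0.0000
(3,3): Delta=0.0000 Bond=0.0000
V0=0.0260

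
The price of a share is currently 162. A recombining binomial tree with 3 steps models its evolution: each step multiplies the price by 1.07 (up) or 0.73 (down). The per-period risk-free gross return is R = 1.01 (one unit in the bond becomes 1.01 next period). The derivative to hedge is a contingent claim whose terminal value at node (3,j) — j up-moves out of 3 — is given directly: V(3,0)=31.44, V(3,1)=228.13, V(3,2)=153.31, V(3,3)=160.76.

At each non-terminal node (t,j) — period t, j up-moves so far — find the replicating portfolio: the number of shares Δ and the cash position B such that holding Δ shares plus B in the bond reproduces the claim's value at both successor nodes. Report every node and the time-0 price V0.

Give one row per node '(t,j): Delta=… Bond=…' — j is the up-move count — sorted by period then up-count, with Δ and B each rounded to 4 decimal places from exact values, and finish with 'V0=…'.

(0,0): Delta=-0.1881 Bond=188.2500
(1,0): Delta=-0.6625 Bond=246.2403
(1,1): Delta=-0.1187 Bond=178.1094
(2,0): Delta=6.7010 Bond=-386.9950
(2,1): Delta=-1.7391 Bond=384.9237
(2,2): Delta=0.1181 Bond=135.9549
V0=157.7770

Since d<R<u, set p* = (R−d)/(u−d) = 0.8235; price each node as the discounted p*-expectation of its children.
At expiry t=3: V(3,0)=31.4400, V(3,1)=228.1300, V(3,2)=153.3100, V(3,3)=160.7600
(2,0): S=86.3298. Δ = (V_up−V_dn)/(S_up−S_dn) = (228.1300−31.4400)/(92.3729−63.0208) = 6.7010. V = [p*·228.1300 + (1−p*)·31.4400]/1.01 = 191.5050. B = V − Δ·S = -386.9950.
(2,1): S=126.5382. Δ = (V_up−V_dn)/(S_up−S_dn) = (153.3100−228.1300)/(135.3959−92.3729) = -1.7391. V = [p*·153.3100 + (1−p*)·228.1300]/1.01 = 164.8649. B = V − Δ·S = 384.9237.
(2,2): S=185.4738. Δ = (V_up−V_dn)/(S_up−S_dn) = (160.7600−153.3100)/(198.4570−135.3959) = 0.1181. V = [p*·160.7600 + (1−p*)·153.3100]/1.01 = 157.8666. B = V − Δ·S = 135.9549.
(1,0): S=118.2600. Δ = (V_up−V_dn)/(S_up−S_dn) = (164.8649−191.5050)/(126.5382−86.3298) = -0.6625. V = [p*·164.8649 + (1−p*)·191.5050]/1.01 = 167.8872. B = V − Δ·S = 246.2403.
(1,1): S=173.3400. Δ = (V_up−V_dn)/(S_up−S_dn) = (157.8666−164.8649)/(185.4738−126.5382) = -0.1187. V = [p*·157.8666 + (1−p*)·164.8649]/1.01 = 157.5264. B = V − Δ·S = 178.1094.
(0,0): S=162.0000. Δ = (V_up−V_dn)/(S_up−S_dn) = (157.5264−167.8872)/(173.3400−118.2600) = -0.1881. V = [p*·157.5264 + (1−p*)·167.8872]/1.01 = 157.7770. B = V − Δ·S = 188.2500.
Each (Δ,B) replicates both successor values, so the strategy is self-financing and V0 is arbitrage-free.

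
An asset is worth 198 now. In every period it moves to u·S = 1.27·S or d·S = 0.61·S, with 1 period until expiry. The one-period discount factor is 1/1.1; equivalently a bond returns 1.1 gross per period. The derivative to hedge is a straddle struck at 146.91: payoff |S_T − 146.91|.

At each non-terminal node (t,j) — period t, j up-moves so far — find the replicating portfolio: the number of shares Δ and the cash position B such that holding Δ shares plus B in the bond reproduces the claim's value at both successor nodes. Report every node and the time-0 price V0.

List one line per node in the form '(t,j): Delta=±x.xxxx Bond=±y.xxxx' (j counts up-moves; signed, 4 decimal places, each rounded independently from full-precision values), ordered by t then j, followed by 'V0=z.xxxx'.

(0,0): Delta=0.6001 Bond=-42.1355
V0=76.6826

The replicating-portfolio and risk-neutral prices coincide; use p* = (1.1−0.61)/(1.27−0.61) = 0.7424 for the latter.
At expiry t=1: V(1,0)=26.1300, V(1,1)=104.5500
  t=0,j=0: stock 198.0000 → up 251.4600 (V=104.5500), down 120.7800 (V=26.1300). Price 76.6826; hedge Δ=0.6001, bond B=-42.1355.
Each (Δ,B) replicates both successor values, so the strategy is self-financing and V0 is arbitrage-free.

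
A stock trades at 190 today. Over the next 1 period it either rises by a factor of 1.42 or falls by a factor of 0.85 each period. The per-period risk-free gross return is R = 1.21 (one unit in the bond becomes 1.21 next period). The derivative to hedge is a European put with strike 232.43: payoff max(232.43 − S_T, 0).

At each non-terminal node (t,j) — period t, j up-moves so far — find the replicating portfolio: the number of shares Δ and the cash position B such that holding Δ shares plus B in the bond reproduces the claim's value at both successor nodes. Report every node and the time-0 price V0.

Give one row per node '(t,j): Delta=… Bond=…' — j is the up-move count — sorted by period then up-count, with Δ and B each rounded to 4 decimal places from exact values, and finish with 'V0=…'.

(0,0): Delta=-0.6549 Bond=146.0354
V0=21.5968

The replicating-portfolio and risk-neutral prices coincide; use p* = (1.21−0.85)/(1.42−0.85) = 0.6316 for the latter.
Terminal payoffs: V(1,0)=70.9300, V(1,1)=0.0000
(0,0): S=190.0000. Δ = (V_up−V_dn)/(S_up−S_dn) = (0.0000−70.9300)/(269.8000−161.5000) = -0.6549. V = [p*·0.0000 + (1−p*)·70.9300]/1.21 = 21.5968. B = V − Δ·S = 146.0354.
Root portfolio cost Δ·190+B reproduces V0=21.5968.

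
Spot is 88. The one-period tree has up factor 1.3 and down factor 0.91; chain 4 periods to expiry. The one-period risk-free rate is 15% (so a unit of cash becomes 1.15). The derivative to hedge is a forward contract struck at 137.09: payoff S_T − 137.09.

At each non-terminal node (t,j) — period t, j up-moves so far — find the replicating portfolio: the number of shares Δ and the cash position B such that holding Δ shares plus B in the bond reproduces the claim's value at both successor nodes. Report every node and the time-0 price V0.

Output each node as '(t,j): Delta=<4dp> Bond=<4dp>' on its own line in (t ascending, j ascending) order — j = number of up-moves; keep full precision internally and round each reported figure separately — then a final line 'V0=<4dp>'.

(0,0): Delta=1.0000 Bond=-78.3817
(1,0): Delta=1.0000 Bond=-90.1389
(1,1): Delta=1.0000 Bond=-90.1389
(2,0): Delta=1.0000 Bond=-103.6597
(2,1): Delta=1.0000 Bond=-103.6597
(2,2): Delta=1.0000 Bond=-103.6597
(3,0): Delta=1.0000 Bond=-119.2087
(3,1): Delta=1.0000 Bond=-119.2087
(3,2): Delta=1.0000 Bond=-119.2087
(3,3): Delta=1.0000 Bond=-119.2087
V0=9.6183

Risk-neutral probability p* = (R−d)/(u−d) = (1.15−0.91)/(1.3−0.91) = 0.6154.
At expiry t=4: V(4,0)=-76.7440, V(4,1)=-50.8815, V(4,2)=-13.9350, V(4,3)=38.8458, V(4,4)=114.2468
Node (3,0) S=66.3142: V=(p*·-50.8815+(1−p*)·-76.7440)/1.15=-52.8944; Δ=(-50.8815−-76.7440)/(86.2085−60.3460)=1.0000; B=V−Δ·S=-119.2087
Node (3,1) S=94.7346: V=(p*·-13.9350+(1−p*)·-50.8815)/1.15=-24.4741; Δ=(-13.9350−-50.8815)/(123.1550−86.2085)=1.0000; B=V−Δ·S=-119.2087
Node (3,2) S=135.3352: V=(p*·38.8458+(1−p*)·-13.9350)/1.15=16.1265; Δ=(38.8458−-13.9350)/(175.9358−123.1550)=1.0000; B=V−Δ·S=-119.2087
Node (3,3) S=193.3360: V=(p*·114.2468+(1−p*)·38.8458)/1.15=74.1273; Δ=(114.2468−38.8458)/(251.3368−175.9358)=1.0000; B=V−Δ·S=-119.2087
Node (2,0) S=72.8728: V=(p*·-24.4741+(1−p*)·-52.8944)/1.15=-30.7869; Δ=(-24.4741−-52.8944)/(94.7346−66.3142)=1.0000; B=V−Δ·S=-103.6597
Node (2,1) S=104.1040: V=(p*·16.1265+(1−p*)·-24.4741)/1.15=0.4443; Δ=(16.1265−-24.4741)/(135.3352−94.7346)=1.0000; B=V−Δ·S=-103.6597
Node (2,2) S=148.7200: V=(p*·74.1273+(1−p*)·16.1265)/1.15=45.0603; Δ=(74.1273−16.1265)/(193.3360−135.3352)=1.0000; B=V−Δ·S=-103.6597
Node (1,0) S=80.0800: V=(p*·0.4443+(1−p*)·-30.7869)/1.15=-10.0589; Δ=(0.4443−-30.7869)/(104.1040−72.8728)=1.0000; B=V−Δ·S=-90.1389
Node (1,1) S=114.4000: V=(p*·45.0603+(1−p*)·0.4443)/1.15=24.2611; Δ=(45.0603−0.4443)/(148.7200−104.1040)=1.0000; B=V−Δ·S=-90.1389
Node (0,0) S=88.0000: V=(p*·24.2611+(1−p*)·-10.0589)/1.15=9.6183; Δ=(24.2611−-10.0589)/(114.4000−80.0800)=1.0000; B=V−Δ·S=-78.3817
The time-0 hedge costs 9.6183, which is the no-arbitrage price.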